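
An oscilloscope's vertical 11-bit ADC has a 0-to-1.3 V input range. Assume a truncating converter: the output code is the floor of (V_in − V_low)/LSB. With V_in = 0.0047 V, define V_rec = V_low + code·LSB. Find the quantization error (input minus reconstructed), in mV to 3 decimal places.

0.257 mV

One LSB is 1.3 V / 2048 = 0.635 mV.
Scaled input = 7.4043 LSBs, so code = 7.
Reconstructed: 0.0044433594 V.
Error = 0.0047 − 0.0044433594 = 0.000256641 V = 0.257 mV.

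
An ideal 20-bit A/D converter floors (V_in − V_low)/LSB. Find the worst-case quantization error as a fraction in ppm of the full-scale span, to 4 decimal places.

0.9537 ppm

Truncating → worst-case error = 1 LSB = V_FS/2^20, so 1e+06/1048576 = 0.953674 ppm of full scale.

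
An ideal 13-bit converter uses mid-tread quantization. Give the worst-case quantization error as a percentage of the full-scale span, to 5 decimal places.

Rounding → worst-case error = ½ LSB = V_FS/2^14, so 100/16384 = 0.00610352 % of full scale.

0.00610 %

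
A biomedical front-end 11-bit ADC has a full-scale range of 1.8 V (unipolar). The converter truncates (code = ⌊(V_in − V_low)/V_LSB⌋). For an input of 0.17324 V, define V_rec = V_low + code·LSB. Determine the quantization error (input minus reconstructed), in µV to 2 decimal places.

95.47 µV

LSB = 1.8/2^11 = 0.879 mV.
(0.17324 − 0)/0.000878906 = 197.1086; ⌊·⌋ gives code 197.
V_rec = 0 + 197·0.000878906 = 0.17314453 V.
Error = 0.17324 − 0.17314453 = 9.54687e-05 V = 95.47 µV.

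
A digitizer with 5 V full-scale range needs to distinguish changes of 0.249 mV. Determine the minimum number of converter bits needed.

15 bits

Number of steps required ≥ 5 V / 0.249 mV = 20080.32.
Need 2^N ≥ 20080.32; 2^14 = 16384, 2^15 = 32768.
Minimum N = 15.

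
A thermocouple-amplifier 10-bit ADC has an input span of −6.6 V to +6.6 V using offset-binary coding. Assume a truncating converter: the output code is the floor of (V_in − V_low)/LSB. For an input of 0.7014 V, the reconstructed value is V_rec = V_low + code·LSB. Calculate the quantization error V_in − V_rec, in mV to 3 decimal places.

5.306 mV

One LSB is 13.2 V / 1024 = 12.891 mV.
Scaled input = 566.4116 LSBs, so code = 566.
V_rec = (−6.6) + 566·0.0128906 = 0.69609375 V.
Difference: 0.00530625 V → 5.306 mV.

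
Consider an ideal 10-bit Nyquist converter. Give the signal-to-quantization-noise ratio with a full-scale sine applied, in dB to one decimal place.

62.0 dB

SNR ≈ 6.02·N + 1.76 dB = 6.02·10 + 1.76 = 61.96 dB.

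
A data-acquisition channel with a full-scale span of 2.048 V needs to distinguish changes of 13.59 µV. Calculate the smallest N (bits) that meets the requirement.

18 bits

Number of steps required ≥ 2.048 V / 13.59 µV = 150699.04.
Need 2^N ≥ 150699.04; 2^17 = 131072, 2^18 = 262144.
Minimum N = 18.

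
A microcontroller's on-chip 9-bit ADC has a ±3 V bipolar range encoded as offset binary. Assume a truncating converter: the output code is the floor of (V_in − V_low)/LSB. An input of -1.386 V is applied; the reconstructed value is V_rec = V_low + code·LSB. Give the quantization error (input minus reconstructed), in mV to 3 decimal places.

8.531 mV

LSB = 6/2^9 = 11.719 mV.
(V_in − V_low)/LSB = (-1.386 − (−3))/0.0117188 = 137.7280 → code 137 (floor).
Code 137 maps back to (−3) + 137×0.0117188 V = -1.3945312 V.
Difference: 0.00853125 V → 8.531 mV.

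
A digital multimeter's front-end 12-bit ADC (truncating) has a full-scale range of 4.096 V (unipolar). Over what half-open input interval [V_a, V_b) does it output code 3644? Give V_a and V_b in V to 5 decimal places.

[3.64400 V, 3.64500 V)

LSB = 4.096/2^12 = 1.000 mV.
V_a = V_low + 3644·LSB = 3.644 V; V_b = V_low + 3645·LSB = 3.645 V.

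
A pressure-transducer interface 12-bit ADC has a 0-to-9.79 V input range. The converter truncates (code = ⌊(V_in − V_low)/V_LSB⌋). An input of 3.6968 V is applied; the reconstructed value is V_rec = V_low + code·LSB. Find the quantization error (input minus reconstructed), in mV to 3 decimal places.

LSB = 9.79/2^12 = 2.390 mV.
Scaled input = 1546.6898 LSBs, so code = 1546.
V_rec = 0 + 1546·0.00239014 = 3.6951514 V.
Difference: 0.00164863 V → 1.649 mV.

1.649 mV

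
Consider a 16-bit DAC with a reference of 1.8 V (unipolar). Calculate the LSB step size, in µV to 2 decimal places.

Full-scale span = 1.8 V.
LSB = 1.8 / 2^16 = 1.8 / 65536 = 2.74658e-05 V = 27.47 µV.

27.47 µV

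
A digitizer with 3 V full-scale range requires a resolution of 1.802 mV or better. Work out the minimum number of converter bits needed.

Number of steps required ≥ 3 V / 1.802 mV = 1664.82.
Need 2^N ≥ 1664.82; 2^10 = 1024, 2^11 = 2048.
Minimum N = 11.

11 bits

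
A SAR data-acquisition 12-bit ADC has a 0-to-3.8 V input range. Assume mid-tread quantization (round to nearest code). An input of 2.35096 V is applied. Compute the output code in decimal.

code 2534

With 4096 levels over 3.8 V, one step is 0.928 mV.
(2.35096 − 0) / 0.000927734 = 2534.087 LSBs.
round(2534.087) = 2534.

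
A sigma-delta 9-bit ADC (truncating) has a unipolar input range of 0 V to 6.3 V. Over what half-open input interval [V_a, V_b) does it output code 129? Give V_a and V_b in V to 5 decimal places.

[1.58730 V, 1.59961 V)

LSB = 6.3/2^9 = 12.305 mV.
V_a = V_low + 129·LSB = 1.5873 V; V_b = V_low + 130·LSB = 1.59961 V.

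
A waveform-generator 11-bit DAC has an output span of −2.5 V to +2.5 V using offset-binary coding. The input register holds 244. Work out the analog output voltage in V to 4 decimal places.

LSB = 5 V / 2^11 = 2.441 mV.
V_out = (−2.5) + 244 × 0.00244141 V = -1.9043 V.

-1.9043 V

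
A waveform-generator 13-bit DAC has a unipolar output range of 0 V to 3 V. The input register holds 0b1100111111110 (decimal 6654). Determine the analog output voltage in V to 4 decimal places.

LSB = 3 V / 2^13 = 366.21 µV.
Code 0b1100111111110 = 6654 decimal.
V_out = 0 + 6654 × 0.000366211 V = 2.43677 V.

2.4368 V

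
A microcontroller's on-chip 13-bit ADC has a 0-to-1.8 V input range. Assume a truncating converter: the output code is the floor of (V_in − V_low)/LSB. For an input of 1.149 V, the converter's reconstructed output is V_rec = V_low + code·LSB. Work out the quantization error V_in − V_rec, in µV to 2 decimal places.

LSB = 1.8/2^13 = 219.73 µV.
(V_in − V_low)/LSB = (1.149 − 0)/0.000219727 = 5229.2267 → code 5229 (floor).
Code 5229 maps back to 0 + 5229×0.000219727 V = 1.1489502 V.
Error = 1.149 − 1.1489502 = 4.98047e-05 V = 49.80 µV.

49.80 µV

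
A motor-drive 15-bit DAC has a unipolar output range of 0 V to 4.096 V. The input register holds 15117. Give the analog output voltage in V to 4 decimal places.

LSB = 4.096 V / 2^15 = 125.00 µV.
V_out = 0 + 15117 × 0.000125 V = 1.88963 V.

1.8896 V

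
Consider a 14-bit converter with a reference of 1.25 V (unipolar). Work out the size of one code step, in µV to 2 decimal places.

76.29 µV

Full-scale span = 1.25 V.
LSB = 1.25 / 2^14 = 1.25 / 16384 = 7.62939e-05 V = 76.29 µV.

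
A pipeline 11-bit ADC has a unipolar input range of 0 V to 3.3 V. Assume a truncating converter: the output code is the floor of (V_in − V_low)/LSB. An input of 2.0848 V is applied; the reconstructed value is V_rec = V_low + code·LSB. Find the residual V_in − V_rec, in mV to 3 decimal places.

Step size: 3.3 V ÷ 2^11 = 1.611 mV.
(V_in − V_low)/LSB = (2.0848 − 0)/0.00161133 = 1293.8395 → code 1293 (floor).
V_rec = 0 + 1293·0.00161133 = 2.0834473 V.
Error = 2.0848 − 2.0834473 = 0.00135273 V = 1.353 mV.

1.353 mV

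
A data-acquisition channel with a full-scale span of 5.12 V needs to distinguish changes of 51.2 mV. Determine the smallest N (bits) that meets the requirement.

7 bits

Number of steps required ≥ 5.12 V / 51.2 mV = 100.00.
Need 2^N ≥ 100.00; 2^6 = 64, 2^7 = 128.
Minimum N = 7.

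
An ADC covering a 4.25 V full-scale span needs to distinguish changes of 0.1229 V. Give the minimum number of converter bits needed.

Number of steps required ≥ 4.25 V / 0.1229 V = 34.58.
Need 2^N ≥ 34.58; 2^5 = 32, 2^6 = 64.
Minimum N = 6.

6 bits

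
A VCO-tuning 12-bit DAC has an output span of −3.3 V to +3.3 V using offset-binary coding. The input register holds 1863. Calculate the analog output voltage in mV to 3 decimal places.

LSB = 6.6 V / 2^12 = 1.611 mV.
V_out = (−3.3) + 1863 × 0.00161133 V = -0.298096 V.
= -298.096 mV.

-298.096 mV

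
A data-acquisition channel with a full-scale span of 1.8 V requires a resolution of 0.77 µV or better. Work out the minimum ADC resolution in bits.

22 bits

Number of steps required ≥ 1.8 V / 0.77 µV = 2337662.34.
Need 2^N ≥ 2337662.34; 2^21 = 2097152, 2^22 = 4194304.
Minimum N = 22.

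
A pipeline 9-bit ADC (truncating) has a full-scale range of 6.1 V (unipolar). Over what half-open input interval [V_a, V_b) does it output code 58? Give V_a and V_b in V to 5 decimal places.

[0.69102 V, 0.70293 V)

LSB = 6.1/2^9 = 11.914 mV.
V_a = V_low + 58·LSB = 0.691016 V; V_b = V_low + 59·LSB = 0.70293 V.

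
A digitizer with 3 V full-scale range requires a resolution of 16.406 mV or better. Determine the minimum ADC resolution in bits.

8 bits

Number of steps required ≥ 3 V / 16.406 mV = 182.86.
Need 2^N ≥ 182.86; 2^7 = 128, 2^8 = 256.
Minimum N = 8.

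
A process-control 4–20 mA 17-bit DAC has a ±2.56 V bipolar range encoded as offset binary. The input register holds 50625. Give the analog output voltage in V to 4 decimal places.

-0.5825 V

LSB = 5.12 V / 2^17 = 39.06 µV.
V_out = (−2.56) + 50625 × 3.90625e-05 V = -0.582461 V.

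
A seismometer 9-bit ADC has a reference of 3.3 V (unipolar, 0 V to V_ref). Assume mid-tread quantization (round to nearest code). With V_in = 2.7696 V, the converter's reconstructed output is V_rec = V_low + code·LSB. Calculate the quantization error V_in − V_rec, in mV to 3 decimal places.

One LSB is 3.3 V / 512 = 6.445 mV.
(V_in − V_low)/LSB = (2.7696 − 0)/0.00644531 = 429.7076 → code 430 (round).
Code 430 maps back to 0 + 430×0.00644531 V = 2.7714844 V.
V_in − V_rec = -0.00188437 V = -1.884 mV.

-1.884 mV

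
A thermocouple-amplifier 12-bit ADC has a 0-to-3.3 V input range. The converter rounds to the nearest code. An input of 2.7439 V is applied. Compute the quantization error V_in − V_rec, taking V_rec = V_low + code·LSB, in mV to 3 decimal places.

-0.192 mV

LSB = 3.3/2^12 = 0.806 mV.
(2.7439 − 0)/0.000805664 = 3405.7619; round gives code 3406.
Reconstructed: 2.7440918 V.
Error = 2.7439 − 2.7440918 = -0.000191797 V = -0.192 mV.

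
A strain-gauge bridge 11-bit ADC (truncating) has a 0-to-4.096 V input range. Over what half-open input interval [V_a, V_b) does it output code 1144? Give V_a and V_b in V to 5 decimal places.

[2.28800 V, 2.29000 V)

LSB = 4.096/2^11 = 2.000 mV.
V_a = V_low + 1144·LSB = 2.288 V; V_b = V_low + 1145·LSB = 2.29 V.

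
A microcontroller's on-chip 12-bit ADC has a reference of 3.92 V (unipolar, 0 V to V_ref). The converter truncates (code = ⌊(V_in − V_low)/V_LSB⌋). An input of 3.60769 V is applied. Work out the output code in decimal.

code 3769

With 4096 levels over 3.92 V, one step is 0.957 mV.
(V_in − V_low)/LSB = (3.60769 − 0) / 0.000957031 = 3769.668.
Floor → code 3769.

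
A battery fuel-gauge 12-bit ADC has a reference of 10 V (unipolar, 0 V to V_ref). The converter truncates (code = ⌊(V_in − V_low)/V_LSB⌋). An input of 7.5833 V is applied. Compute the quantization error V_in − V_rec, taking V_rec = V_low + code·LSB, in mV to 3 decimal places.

0.292 mV

LSB = 10/2^12 = 2.441 mV.
(7.5833 − 0)/0.00244141 = 3106.1197; ⌊·⌋ gives code 3106.
V_rec = 0 + 3106·0.00244141 = 7.5830078 V.
Error = 7.5833 − 7.5830078 = 0.000292188 V = 0.292 mV.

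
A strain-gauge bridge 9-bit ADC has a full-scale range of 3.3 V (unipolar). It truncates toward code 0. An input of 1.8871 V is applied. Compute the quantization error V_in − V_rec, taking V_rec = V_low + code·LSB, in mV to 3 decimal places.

Step size: 3.3 V ÷ 2^9 = 6.445 mV.
Scaled input = 292.7864 LSBs, so code = 292.
Reconstructed: 1.8820313 V.
Error = 1.8871 − 1.8820313 = 0.00506875 V = 5.069 mV.

5.069 mV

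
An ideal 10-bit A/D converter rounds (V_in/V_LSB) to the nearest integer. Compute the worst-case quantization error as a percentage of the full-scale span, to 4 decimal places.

Rounding → worst-case error = ½ LSB = V_FS/2^11, so 100/2048 = 0.0488281 % of full scale.

0.0488 %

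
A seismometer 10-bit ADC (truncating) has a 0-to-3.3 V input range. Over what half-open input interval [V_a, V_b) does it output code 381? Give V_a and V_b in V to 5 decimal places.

[1.22783 V, 1.23105 V)

LSB = 3.3/2^10 = 3.223 mV.
V_a = V_low + 381·LSB = 1.22783 V; V_b = V_low + 382·LSB = 1.23105 V.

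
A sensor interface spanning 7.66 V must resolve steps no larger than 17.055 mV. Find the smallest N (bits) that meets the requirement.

9 bits

Number of steps required ≥ 7.66 V / 17.055 mV = 449.14.
Need 2^N ≥ 449.14; 2^8 = 256, 2^9 = 512.
Minimum N = 9.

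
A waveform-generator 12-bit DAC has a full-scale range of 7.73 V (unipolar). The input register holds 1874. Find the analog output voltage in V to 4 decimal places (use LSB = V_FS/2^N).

3.5366 V

LSB = 7.73 V / 2^12 = 1.887 mV.
V_out = 0 + 1874 × 0.00188721 V = 3.53663 V.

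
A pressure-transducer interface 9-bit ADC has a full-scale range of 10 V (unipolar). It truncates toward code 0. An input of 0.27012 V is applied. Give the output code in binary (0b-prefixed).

With 512 levels over 10 V, one step is 19.531 mV.
(V_in − V_low)/LSB = (0.27012 − 0) / 0.0195312 = 13.830.
Floor → code 13.
In binary (0b-prefixed): 0b1101.

code 0b1101 (decimal 13)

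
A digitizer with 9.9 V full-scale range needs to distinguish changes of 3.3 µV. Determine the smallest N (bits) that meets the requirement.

Number of steps required ≥ 9.9 V / 3.3 µV = 3000000.00.
Need 2^N ≥ 3000000.00; 2^21 = 2097152, 2^22 = 4194304.
Minimum N = 22.

22 bits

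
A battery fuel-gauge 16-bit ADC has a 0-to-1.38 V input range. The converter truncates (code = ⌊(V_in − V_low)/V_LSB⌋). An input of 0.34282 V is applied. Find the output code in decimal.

code 16280

Full-scale span = 1.38 V; LSB = 1.38/2^16 = 21.06 µV.
(0.34282 − 0) / 2.10571e-05 = 16280.472 LSBs.
Floor → code 16280.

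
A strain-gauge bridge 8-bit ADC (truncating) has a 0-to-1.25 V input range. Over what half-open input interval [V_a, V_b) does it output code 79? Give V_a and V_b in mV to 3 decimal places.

LSB = 1.25/2^8 = 4.883 mV.
V_a = V_low + 79·LSB = 0.385742 V; V_b = V_low + 80·LSB = 0.390625 V.

[385.742 mV, 390.625 mV)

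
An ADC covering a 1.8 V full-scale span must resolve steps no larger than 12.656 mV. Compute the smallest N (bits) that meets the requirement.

8 bits

Number of steps required ≥ 1.8 V / 12.656 mV = 142.23.
Need 2^N ≥ 142.23; 2^7 = 128, 2^8 = 256.
Minimum N = 8.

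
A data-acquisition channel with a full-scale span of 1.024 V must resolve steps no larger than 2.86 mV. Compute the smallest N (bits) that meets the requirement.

Number of steps required ≥ 1.024 V / 2.86 mV = 358.04.
Need 2^N ≥ 358.04; 2^8 = 256, 2^9 = 512.
Minimum N = 9.

9 bits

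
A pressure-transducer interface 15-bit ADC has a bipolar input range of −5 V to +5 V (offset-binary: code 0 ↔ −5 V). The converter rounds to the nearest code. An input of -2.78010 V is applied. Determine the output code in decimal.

code 7274

With 32768 levels over 10 V, one step is 305.18 µV.
(V_in − V_low)/LSB = (-2.78010 − (−5)) / 0.000305176 = 7274.168.
round(7274.168) = 7274.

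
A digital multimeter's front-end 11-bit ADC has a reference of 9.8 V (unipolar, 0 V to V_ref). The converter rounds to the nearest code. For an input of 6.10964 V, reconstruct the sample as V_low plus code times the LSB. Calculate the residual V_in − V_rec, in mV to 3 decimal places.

-1.005 mV

LSB = 9.8/2^11 = 4.785 mV.
(V_in − V_low)/LSB = (6.10964 − 0)/0.00478516 = 1276.7901 → code 1277 (round).
Code 1277 maps back to 0 + 1277×0.00478516 V = 6.1106445 V.
V_in − V_rec = -0.00100453 V = -1.005 mV.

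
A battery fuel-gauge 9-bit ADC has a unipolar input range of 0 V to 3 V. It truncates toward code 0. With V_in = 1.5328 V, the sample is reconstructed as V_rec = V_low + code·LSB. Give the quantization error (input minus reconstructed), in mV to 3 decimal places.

Step size: 3 V ÷ 2^9 = 5.859 mV.
Scaled input = 261.5979 LSBs, so code = 261.
Code 261 maps back to 0 + 261×0.00585938 V = 1.5292969 V.
Difference: 0.00350313 V → 3.503 mV.

3.503 mV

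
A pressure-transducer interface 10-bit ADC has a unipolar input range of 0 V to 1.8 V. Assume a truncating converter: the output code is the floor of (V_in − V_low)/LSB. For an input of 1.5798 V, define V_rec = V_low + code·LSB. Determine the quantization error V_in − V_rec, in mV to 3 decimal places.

1.284 mV

One LSB is 1.8 V / 1024 = 1.758 mV.
Scaled input = 898.7307 LSBs, so code = 898.
Code 898 maps back to 0 + 898×0.00175781 V = 1.5785156 V.
Error = 1.5798 − 1.5785156 = 0.00128437 V = 1.284 mV.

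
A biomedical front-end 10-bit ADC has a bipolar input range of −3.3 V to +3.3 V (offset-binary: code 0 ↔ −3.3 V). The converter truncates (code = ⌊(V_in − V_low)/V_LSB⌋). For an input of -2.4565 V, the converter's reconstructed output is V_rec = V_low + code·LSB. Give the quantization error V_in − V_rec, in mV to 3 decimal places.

One LSB is 6.6 V / 1024 = 6.445 mV.
(V_in − V_low)/LSB = (-2.4565 − (−3.3))/0.00644531 = 130.8703 → code 130 (floor).
V_rec = (−3.3) + 130·0.00644531 = -2.4621094 V.
V_in − V_rec = 0.00560937 V = 5.609 mV.

5.609 mV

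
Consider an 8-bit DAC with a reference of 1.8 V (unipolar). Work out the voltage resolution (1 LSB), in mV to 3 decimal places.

Full-scale span = 1.8 V.
LSB = 1.8 / 2^8 = 1.8 / 256 = 0.00703125 V = 7.031 mV.

7.031 mV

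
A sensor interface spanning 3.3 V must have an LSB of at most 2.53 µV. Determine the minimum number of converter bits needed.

Number of steps required ≥ 3.3 V / 2.53 µV = 1304347.83.
Need 2^N ≥ 1304347.83; 2^20 = 1048576, 2^21 = 2097152.
Minimum N = 21.

21 bits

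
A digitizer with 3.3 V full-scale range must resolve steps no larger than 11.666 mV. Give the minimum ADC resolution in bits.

Number of steps required ≥ 3.3 V / 11.666 mV = 282.87.
Need 2^N ≥ 282.87; 2^8 = 256, 2^9 = 512.
Minimum N = 9.

9 bits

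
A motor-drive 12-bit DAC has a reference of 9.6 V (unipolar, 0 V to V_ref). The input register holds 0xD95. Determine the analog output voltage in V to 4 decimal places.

LSB = 9.6 V / 2^12 = 2.344 mV.
Code 0xD95 = 3477 decimal.
V_out = 0 + 3477 × 0.00234375 V = 8.14922 V.

8.1492 V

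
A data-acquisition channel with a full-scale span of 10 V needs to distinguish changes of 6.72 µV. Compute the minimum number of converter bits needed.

21 bits

Number of steps required ≥ 10 V / 6.72 µV = 1488095.24.
Need 2^N ≥ 1488095.24; 2^20 = 1048576, 2^21 = 2097152.
Minimum N = 21.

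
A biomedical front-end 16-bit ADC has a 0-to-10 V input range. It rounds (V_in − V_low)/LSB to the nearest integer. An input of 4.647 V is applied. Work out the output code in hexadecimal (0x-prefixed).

code 0x76F7 (decimal 30455)

With 65536 levels over 10 V, one step is 152.59 µV.
(V_in − V_low)/LSB = (4.647 − 0) / 0.000152588 = 30454.579.
So the output code is 30455.
In hexadecimal (0x-prefixed): 0x76F7.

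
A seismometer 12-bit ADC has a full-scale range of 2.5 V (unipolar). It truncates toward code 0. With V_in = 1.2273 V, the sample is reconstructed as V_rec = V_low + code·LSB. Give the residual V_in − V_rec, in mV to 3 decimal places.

0.493 mV

Step size: 2.5 V ÷ 2^12 = 0.610 mV.
(1.2273 − 0)/0.000610352 = 2010.8083; ⌊·⌋ gives code 2010.
V_rec = 0 + 2010·0.000610352 = 1.2268066 V.
V_in − V_rec = 0.000493359 V = 0.493 mV.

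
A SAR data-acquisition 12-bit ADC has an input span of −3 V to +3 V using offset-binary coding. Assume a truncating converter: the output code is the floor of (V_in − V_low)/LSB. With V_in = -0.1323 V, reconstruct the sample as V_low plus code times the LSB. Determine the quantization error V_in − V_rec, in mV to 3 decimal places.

Step size: 6 V ÷ 2^12 = 1.465 mV.
Scaled input = 1957.6832 LSBs, so code = 1957.
Reconstructed: -0.13330078 V.
Difference: 0.00100078 V → 1.001 mV.

1.001 mV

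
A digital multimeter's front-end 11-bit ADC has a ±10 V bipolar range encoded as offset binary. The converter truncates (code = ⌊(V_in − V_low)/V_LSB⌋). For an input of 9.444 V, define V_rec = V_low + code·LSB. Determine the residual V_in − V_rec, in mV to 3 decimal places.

One LSB is 20 V / 2048 = 9.766 mV.
(9.444 − (−10))/0.00976562 = 1991.0656; ⌊·⌋ gives code 1991.
Reconstructed: 9.4433594 V.
Error = 9.444 − 9.4433594 = 0.000640625 V = 0.641 mV.

0.641 mV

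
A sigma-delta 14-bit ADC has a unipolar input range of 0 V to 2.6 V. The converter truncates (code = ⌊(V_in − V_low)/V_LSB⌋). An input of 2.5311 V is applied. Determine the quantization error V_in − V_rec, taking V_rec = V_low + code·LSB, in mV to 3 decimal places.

Step size: 2.6 V ÷ 2^14 = 158.69 µV.
(2.5311 − 0)/0.000158691 = 15949.8240; ⌊·⌋ gives code 15949.
V_rec = 0 + 15949·0.000158691 = 2.5309692 V.
V_in − V_rec = 0.000130762 V = 0.131 mV.

0.131 mV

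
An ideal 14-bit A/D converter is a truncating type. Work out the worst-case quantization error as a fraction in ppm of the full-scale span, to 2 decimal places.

61.04 ppm

Truncating → worst-case error = 1 LSB = V_FS/2^14, so 1e+06/16384 = 61.0352 ppm of full scale.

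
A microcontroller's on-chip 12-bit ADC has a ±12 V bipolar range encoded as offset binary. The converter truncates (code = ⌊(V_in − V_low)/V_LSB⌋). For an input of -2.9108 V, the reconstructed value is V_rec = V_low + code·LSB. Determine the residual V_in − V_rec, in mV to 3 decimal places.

LSB = 24/2^12 = 5.859 mV.
Scaled input = 1551.2235 LSBs, so code = 1551.
Reconstructed: -2.9121094 V.
Error = -2.9108 − (−2.9121094) = 0.00130937 V = 1.309 mV.

1.309 mV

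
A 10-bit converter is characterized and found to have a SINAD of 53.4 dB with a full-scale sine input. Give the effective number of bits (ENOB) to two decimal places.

ENOB = (SINAD − 1.76) / 6.02 = (53.4 − 1.76)/6.02 = 8.578.

8.58 bits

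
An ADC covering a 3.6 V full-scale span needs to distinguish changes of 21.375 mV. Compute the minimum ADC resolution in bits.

Number of steps required ≥ 3.6 V / 21.375 mV = 168.42.
Need 2^N ≥ 168.42; 2^7 = 128, 2^8 = 256.
Minimum N = 8.

8 bits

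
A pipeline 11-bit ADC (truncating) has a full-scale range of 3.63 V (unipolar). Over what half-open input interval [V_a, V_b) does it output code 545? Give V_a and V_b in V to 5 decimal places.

[0.96599 V, 0.96776 V)

LSB = 3.63/2^11 = 1.772 mV.
V_a = V_low + 545·LSB = 0.965991 V; V_b = V_low + 546·LSB = 0.967764 V.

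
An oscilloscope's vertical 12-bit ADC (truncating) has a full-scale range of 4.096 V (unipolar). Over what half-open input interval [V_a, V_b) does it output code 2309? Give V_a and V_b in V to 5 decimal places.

LSB = 4.096/2^12 = 1.000 mV.
V_a = V_low + 2309·LSB = 2.309 V; V_b = V_low + 2310·LSB = 2.31 V.

[2.30900 V, 2.31000 V)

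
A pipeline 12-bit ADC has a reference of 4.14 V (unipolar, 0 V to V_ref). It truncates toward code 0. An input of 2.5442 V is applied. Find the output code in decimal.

LSB = 4.14 V / 4096 = 1.011 mV.
(V_in − V_low)/LSB = (2.5442 − 0) / 0.00101074 = 2517.160.
⌊·⌋(2517.160) = 2517.

code 2517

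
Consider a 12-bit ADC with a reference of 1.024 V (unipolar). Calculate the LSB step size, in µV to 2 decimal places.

250.00 µV

Full-scale span = 1.024 V.
LSB = 1.024 / 2^12 = 1.024 / 4096 = 0.00025 V = 250.00 µV.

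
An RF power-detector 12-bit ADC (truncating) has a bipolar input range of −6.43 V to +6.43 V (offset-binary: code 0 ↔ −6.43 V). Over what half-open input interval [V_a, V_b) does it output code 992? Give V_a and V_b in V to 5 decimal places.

[-3.31547 V, -3.31233 V)

LSB = 12.86/2^12 = 3.140 mV.
V_a = V_low + 992·LSB = -3.31547 V; V_b = V_low + 993·LSB = -3.31233 V.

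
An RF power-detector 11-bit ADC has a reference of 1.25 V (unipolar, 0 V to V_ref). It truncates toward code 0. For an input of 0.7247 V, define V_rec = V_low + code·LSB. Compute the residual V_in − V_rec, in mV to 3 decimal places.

One LSB is 1.25 V / 2048 = 0.610 mV.
(0.7247 − 0)/0.000610352 = 1187.3485; ⌊·⌋ gives code 1187.
Code 1187 maps back to 0 + 1187×0.000610352 V = 0.7244873 V.
V_in − V_rec = 0.000212695 V = 0.213 mV.

0.213 mV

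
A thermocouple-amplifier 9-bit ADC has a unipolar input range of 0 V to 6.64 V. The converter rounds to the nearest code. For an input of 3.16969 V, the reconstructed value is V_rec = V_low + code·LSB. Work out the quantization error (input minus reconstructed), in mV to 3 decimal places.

LSB = 6.64/2^9 = 12.969 mV.
Scaled input = 244.4098 LSBs, so code = 244.
Code 244 maps back to 0 + 244×0.0129687 V = 3.164375 V.
V_in − V_rec = 0.005315 V = 5.315 mV.

5.315 mV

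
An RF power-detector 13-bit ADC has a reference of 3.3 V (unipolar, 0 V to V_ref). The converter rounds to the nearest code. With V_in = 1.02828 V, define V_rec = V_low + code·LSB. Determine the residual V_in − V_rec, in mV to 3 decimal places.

-0.150 mV

LSB = 3.3/2^13 = 402.83 µV.
(V_in − V_low)/LSB = (1.02828 − 0)/0.000402832 = 2552.6272 → code 2553 (round).
Code 2553 maps back to 0 + 2553×0.000402832 V = 1.0284302 V.
Error = 1.02828 − 1.0284302 = -0.000150176 V = -0.150 mV.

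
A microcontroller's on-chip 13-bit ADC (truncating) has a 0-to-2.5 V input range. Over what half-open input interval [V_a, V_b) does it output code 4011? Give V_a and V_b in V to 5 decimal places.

LSB = 2.5/2^13 = 305.18 µV.
V_a = V_low + 4011·LSB = 1.22406 V; V_b = V_low + 4012·LSB = 1.22437 V.

[1.22406 V, 1.22437 V)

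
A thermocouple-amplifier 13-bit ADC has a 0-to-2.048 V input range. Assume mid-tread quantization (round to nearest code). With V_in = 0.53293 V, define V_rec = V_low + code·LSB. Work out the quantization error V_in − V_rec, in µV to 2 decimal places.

LSB = 2.048/2^13 = 250.00 µV.
Scaled input = 2131.7200 LSBs, so code = 2132.
Code 2132 maps back to 0 + 2132×0.00025 V = 0.533 V.
Difference: -7e-05 V → -70.00 µV.

-70.00 µV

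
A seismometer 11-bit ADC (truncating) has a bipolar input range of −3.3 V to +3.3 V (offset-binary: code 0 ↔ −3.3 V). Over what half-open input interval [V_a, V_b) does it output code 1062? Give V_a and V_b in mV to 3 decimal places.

[122.461 mV, 125.684 mV)

LSB = 6.6/2^11 = 3.223 mV.
V_a = V_low + 1062·LSB = 0.122461 V; V_b = V_low + 1063·LSB = 0.125684 V.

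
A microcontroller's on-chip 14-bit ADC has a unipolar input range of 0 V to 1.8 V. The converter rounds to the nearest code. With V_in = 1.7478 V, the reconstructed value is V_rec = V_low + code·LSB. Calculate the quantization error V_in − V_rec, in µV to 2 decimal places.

LSB = 1.8/2^14 = 109.86 µV.
(1.7478 − 0)/0.000109863 = 15908.8640; round gives code 15909.
Code 15909 maps back to 0 + 15909×0.000109863 V = 1.7478149 V.
V_in − V_rec = -1.49414e-05 V = -14.94 µV.

-14.94 µV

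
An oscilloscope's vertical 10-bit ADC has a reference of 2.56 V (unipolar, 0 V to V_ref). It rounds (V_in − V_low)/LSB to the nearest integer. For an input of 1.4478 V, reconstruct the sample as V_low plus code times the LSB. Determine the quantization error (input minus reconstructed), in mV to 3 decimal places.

Step size: 2.56 V ÷ 2^10 = 2.500 mV.
(1.4478 − 0)/0.0025 = 579.1200; round gives code 579.
V_rec = 0 + 579·0.0025 = 1.4475 V.
Difference: 0.0003 V → 0.300 mV.

0.300 mV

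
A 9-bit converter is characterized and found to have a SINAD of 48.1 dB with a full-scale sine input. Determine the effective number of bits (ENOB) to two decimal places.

ENOB = (SINAD − 1.76) / 6.02 = (48.1 − 1.76)/6.02 = 7.698.

7.70 bits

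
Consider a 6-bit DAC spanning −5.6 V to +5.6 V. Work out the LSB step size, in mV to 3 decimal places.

Full-scale span = 11.2 V.
LSB = 11.2 / 2^6 = 11.2 / 64 = 0.175 V = 175.000 mV.

175.000 mV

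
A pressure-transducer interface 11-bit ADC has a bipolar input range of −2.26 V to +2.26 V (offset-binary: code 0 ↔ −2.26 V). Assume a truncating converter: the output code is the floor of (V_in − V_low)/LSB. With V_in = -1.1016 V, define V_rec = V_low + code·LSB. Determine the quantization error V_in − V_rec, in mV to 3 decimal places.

One LSB is 4.52 V / 2048 = 2.207 mV.
(V_in − V_low)/LSB = (-1.1016 − (−2.26))/0.00220703 = 524.8680 → code 524 (floor).
Code 524 maps back to (−2.26) + 524×0.00220703 V = -1.1035156 V.
Difference: 0.00191563 V → 1.916 mV.

1.916 mV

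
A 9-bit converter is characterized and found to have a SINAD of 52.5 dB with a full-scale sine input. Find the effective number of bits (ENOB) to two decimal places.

ENOB = (SINAD − 1.76) / 6.02 = (52.5 − 1.76)/6.02 = 8.429.

8.43 bits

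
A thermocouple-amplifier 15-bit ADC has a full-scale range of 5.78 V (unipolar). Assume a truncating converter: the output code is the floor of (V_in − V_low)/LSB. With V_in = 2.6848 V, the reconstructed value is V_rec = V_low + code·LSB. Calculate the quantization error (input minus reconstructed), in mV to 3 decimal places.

LSB = 5.78/2^15 = 176.39 µV.
(V_in − V_low)/LSB = (2.6848 − 0)/0.000176392 = 15220.6793 → code 15220 (floor).
Reconstructed: 2.6846802 V.
V_in − V_rec = 0.000119824 V = 0.120 mV.

0.120 mV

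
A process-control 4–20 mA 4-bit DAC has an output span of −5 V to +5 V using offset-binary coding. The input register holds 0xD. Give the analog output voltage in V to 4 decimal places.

LSB = 10 V / 2^4 = 0.6250 V.
Code 0xD = 13 decimal.
V_out = (−5) + 13 × 0.625 V = 3.125 V.

3.1250 V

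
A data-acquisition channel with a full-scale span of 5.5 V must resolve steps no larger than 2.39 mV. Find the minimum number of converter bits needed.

Number of steps required ≥ 5.5 V / 2.39 mV = 2301.26.
Need 2^N ≥ 2301.26; 2^11 = 2048, 2^12 = 4096.
Minimum N = 12.

12 bits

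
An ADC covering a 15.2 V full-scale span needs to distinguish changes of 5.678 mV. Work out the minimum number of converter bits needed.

Number of steps required ≥ 15.2 V / 5.678 mV = 2677.00.
Need 2^N ≥ 2677.00; 2^11 = 2048, 2^12 = 4096.
Minimum N = 12.

12 bits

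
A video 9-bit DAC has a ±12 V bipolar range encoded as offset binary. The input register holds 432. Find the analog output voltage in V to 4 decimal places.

LSB = 24 V / 2^9 = 46.875 mV.
V_out = (−12) + 432 × 0.046875 V = 8.25 V.

8.2500 V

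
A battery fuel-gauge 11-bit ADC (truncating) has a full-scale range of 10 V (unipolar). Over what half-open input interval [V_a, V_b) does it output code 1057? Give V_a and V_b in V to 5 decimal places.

LSB = 10/2^11 = 4.883 mV.
V_a = V_low + 1057·LSB = 5.16113 V; V_b = V_low + 1058·LSB = 5.16602 V.

[5.16113 V, 5.16602 V)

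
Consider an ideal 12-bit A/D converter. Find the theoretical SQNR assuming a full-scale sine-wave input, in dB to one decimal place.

SNR ≈ 6.02·N + 1.76 dB = 6.02·12 + 1.76 = 74.00 dB.

74.0 dB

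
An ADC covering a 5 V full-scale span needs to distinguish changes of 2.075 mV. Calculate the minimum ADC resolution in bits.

Number of steps required ≥ 5 V / 2.075 mV = 2409.64.
Need 2^N ≥ 2409.64; 2^11 = 2048, 2^12 = 4096.
Minimum N = 12.

12 bits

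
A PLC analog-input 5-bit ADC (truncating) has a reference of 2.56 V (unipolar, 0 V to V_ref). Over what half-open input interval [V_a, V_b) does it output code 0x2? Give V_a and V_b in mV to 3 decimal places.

LSB = 2.56/2^5 = 80.000 mV.
Code 0x2 = 2 decimal.
V_a = V_low + 2·LSB = 0.16 V; V_b = V_low + 3·LSB = 0.24 V.

[160.000 mV, 240.000 mV)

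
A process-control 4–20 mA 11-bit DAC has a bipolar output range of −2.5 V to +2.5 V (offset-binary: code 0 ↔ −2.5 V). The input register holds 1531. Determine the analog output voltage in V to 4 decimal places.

1.2378 V

LSB = 5 V / 2^11 = 2.441 mV.
V_out = (−2.5) + 1531 × 0.00244141 V = 1.23779 V.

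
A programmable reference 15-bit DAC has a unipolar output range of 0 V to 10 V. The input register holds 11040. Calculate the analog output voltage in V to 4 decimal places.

3.3691 V

LSB = 10 V / 2^15 = 305.18 µV.
V_out = 0 + 11040 × 0.000305176 V = 3.36914 V.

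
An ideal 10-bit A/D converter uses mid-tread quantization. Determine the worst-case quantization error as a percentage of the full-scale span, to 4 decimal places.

0.0488 %

Rounding → worst-case error = ½ LSB = V_FS/2^11, so 100/2048 = 0.0488281 % of full scale.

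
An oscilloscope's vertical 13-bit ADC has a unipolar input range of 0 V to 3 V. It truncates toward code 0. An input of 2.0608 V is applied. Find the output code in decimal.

code 5627

With 8192 levels over 3 V, one step is 366.21 µV.
Input sits at 5627.358 steps above V_low.
So the output code is 5627.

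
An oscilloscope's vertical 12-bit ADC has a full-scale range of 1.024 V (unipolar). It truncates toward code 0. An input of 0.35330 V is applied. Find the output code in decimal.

code 1413

With 4096 levels over 1.024 V, one step is 250.00 µV.
(V_in − V_low)/LSB = (0.35330 − 0) / 0.00025 = 1413.200.
So the output code is 1413.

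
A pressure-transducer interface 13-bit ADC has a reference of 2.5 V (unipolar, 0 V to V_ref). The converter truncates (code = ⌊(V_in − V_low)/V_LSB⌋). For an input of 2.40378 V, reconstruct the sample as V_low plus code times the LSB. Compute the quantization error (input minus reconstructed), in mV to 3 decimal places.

One LSB is 2.5 V / 8192 = 305.18 µV.
Scaled input = 7876.7063 LSBs, so code = 7876.
V_rec = 0 + 7876·0.000305176 = 2.4035645 V.
Error = 2.40378 − 2.4035645 = 0.000215547 V = 0.216 mV.

0.216 mV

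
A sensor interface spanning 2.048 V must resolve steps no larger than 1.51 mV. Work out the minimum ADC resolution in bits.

Number of steps required ≥ 2.048 V / 1.51 mV = 1356.29.
Need 2^N ≥ 1356.29; 2^10 = 1024, 2^11 = 2048.
Minimum N = 11.

11 bits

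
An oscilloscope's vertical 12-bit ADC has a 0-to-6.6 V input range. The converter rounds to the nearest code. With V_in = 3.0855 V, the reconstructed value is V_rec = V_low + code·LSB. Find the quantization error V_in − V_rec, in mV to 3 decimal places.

-0.193 mV

Step size: 6.6 V ÷ 2^12 = 1.611 mV.
(3.0855 − 0)/0.00161133 = 1914.8800; round gives code 1915.
V_rec = 0 + 1915·0.00161133 = 3.0856934 V.
V_in − V_rec = -0.000193359 V = -0.193 mV.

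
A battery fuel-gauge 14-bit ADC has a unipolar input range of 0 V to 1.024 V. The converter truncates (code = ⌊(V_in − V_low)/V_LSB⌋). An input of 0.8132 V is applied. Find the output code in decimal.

Full-scale span = 1.024 V; LSB = 1.024/2^14 = 62.50 µV.
Input sits at 13011.200 steps above V_low.
So the output code is 13011.

code 13011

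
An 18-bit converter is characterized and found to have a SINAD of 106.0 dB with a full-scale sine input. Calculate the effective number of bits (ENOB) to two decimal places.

17.32 bits

ENOB = (SINAD − 1.76) / 6.02 = (106.0 − 1.76)/6.02 = 17.316.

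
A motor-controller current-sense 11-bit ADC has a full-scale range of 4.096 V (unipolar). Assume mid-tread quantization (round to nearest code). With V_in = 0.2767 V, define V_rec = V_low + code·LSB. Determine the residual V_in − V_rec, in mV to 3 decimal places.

0.700 mV

One LSB is 4.096 V / 2048 = 2.000 mV.
Scaled input = 138.3500 LSBs, so code = 138.
Reconstructed: 0.276 V.
Difference: 0.0007 V → 0.700 mV.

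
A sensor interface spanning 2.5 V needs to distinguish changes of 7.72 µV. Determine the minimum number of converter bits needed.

Number of steps required ≥ 2.5 V / 7.72 µV = 323834.20.
Need 2^N ≥ 323834.20; 2^18 = 262144, 2^19 = 524288.
Minimum N = 19.

19 bits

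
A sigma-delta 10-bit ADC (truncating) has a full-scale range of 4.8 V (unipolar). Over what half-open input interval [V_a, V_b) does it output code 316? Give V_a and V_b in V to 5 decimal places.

[1.48125 V, 1.48594 V)

LSB = 4.8/2^10 = 4.688 mV.
V_a = V_low + 316·LSB = 1.48125 V; V_b = V_low + 317·LSB = 1.48594 V.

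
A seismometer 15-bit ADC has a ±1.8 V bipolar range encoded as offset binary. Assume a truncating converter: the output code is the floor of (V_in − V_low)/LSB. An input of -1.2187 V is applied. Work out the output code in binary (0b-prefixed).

code 0b1010010101011 (decimal 5291)

Full-scale span = 3.6 V; LSB = 3.6/2^15 = 109.86 µV.
Input sits at 5291.122 steps above V_low.
Floor → code 5291.
In binary (0b-prefixed): 0b1010010101011.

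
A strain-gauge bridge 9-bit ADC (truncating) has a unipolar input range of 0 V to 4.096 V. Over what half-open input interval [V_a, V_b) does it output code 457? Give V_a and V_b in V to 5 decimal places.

LSB = 4.096/2^9 = 8.000 mV.
V_a = V_low + 457·LSB = 3.656 V; V_b = V_low + 458·LSB = 3.664 V.

[3.65600 V, 3.66400 V)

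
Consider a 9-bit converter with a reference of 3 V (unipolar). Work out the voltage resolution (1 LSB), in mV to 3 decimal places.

Full-scale span = 3 V.
LSB = 3 / 2^9 = 3 / 512 = 0.00585938 V = 5.859 mV.

5.859 mV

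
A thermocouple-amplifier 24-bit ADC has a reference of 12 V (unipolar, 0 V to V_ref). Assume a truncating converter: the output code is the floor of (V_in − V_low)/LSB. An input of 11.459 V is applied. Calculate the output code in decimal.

code 16020843

With 16777216 levels over 12 V, one step is 0.72 µV.
(11.459 − 0) / 7.15256e-07 = 16020843.179 LSBs.
⌊·⌋(16020843.179) = 16020843.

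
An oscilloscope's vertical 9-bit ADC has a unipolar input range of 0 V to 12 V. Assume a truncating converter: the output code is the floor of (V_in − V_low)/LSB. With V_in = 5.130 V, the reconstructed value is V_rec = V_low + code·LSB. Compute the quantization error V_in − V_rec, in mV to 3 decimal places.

20.625 mV

Step size: 12 V ÷ 2^9 = 23.438 mV.
(V_in − V_low)/LSB = (5.130 − 0)/0.0234375 = 218.8800 → code 218 (floor).
Code 218 maps back to 0 + 218×0.0234375 V = 5.109375 V.
Difference: 0.020625 V → 20.625 mV.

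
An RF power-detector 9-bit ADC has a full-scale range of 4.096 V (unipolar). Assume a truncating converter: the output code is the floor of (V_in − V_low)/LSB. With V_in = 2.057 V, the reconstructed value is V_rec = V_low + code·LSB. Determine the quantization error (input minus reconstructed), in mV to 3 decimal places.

Step size: 4.096 V ÷ 2^9 = 8.000 mV.
(2.057 − 0)/0.008 = 257.1250; ⌊·⌋ gives code 257.
Reconstructed: 2.056 V.
Error = 2.057 − 2.056 = 0.001 V = 1.000 mV.

1.000 mV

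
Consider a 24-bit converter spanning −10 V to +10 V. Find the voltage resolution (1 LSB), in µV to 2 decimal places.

Full-scale span = 20 V.
LSB = 20 / 2^24 = 20 / 16777216 = 1.19209e-06 V = 1.19 µV.

1.19 µV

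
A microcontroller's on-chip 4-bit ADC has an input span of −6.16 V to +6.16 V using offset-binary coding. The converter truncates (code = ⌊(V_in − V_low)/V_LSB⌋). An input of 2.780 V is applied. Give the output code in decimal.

code 11

With 16 levels over 12.32 V, one step is 0.7700 V.
(V_in − V_low)/LSB = (2.780 − (−6.16)) / 0.77 = 11.610.
⌊·⌋(11.610) = 11.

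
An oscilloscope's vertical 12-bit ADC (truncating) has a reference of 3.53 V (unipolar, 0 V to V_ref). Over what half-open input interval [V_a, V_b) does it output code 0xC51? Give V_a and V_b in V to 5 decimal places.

[2.71731 V, 2.71817 V)

LSB = 3.53/2^12 = 0.862 mV.
Code 0xC51 = 3153 decimal.
V_a = V_low + 3153·LSB = 2.71731 V; V_b = V_low + 3154·LSB = 2.71817 V.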